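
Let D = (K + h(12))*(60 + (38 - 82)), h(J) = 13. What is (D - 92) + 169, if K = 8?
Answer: 413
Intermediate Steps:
D = 336 (D = (8 + 13)*(60 + (38 - 82)) = 21*(60 - 44) = 21*16 = 336)
(D - 92) + 169 = (336 - 92) + 169 = 244 + 169 = 413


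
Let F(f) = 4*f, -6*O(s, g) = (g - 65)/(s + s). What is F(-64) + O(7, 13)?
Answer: -5363/21 ≈ -255.38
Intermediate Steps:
O(s, g) = -(-65 + g)/(12*s) (O(s, g) = -(g - 65)/(6*(s + s)) = -(-65 + g)/(6*(2*s)) = -(-65 + g)*1/(2*s)/6 = -(-65 + g)/(12*s))
F(-64) + O(7, 13) = 4*(-64) + (1/12)*(65 - 1*13)/7 = -256 + (1/12)*(⅐)*(65 - 13) = -256 + (1/12)*(⅐)*52 = -256 + 13/21 = -5363/21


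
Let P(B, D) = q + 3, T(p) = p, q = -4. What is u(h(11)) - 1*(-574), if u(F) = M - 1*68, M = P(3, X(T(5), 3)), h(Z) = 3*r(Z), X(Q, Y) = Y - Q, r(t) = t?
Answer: 505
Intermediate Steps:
h(Z) = 3*Z
P(B, D) = -1 (P(B, D) = -4 + 3 = -1)
M = -1
u(F) = -69 (u(F) = -1 - 1*68 = -1 - 68 = -69)
u(h(11)) - 1*(-574) = -69 - 1*(-574) = -69 + 574 = 505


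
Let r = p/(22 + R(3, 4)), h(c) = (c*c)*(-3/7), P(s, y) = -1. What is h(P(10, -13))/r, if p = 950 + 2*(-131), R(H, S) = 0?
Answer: -33/2408 ≈ -0.013704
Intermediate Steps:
h(c) = -3*c²/7 (h(c) = c²*(-3*⅐) = c²*(-3/7) = -3*c²/7)
p = 688 (p = 950 - 262 = 688)
r = 344/11 (r = 688/(22 + 0) = 688/22 = (1/22)*688 = 344/11 ≈ 31.273)
h(P(10, -13))/r = (-3/7*(-1)²)/(344/11) = -3/7*1*(11/344) = -3/7*11/344 = -33/2408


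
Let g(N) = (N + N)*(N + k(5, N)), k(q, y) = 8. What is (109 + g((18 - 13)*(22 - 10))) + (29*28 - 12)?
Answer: 9069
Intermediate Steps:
g(N) = 2*N*(8 + N) (g(N) = (N + N)*(N + 8) = (2*N)*(8 + N) = 2*N*(8 + N))
(109 + g((18 - 13)*(22 - 10))) + (29*28 - 12) = (109 + 2*((18 - 13)*(22 - 10))*(8 + (18 - 13)*(22 - 10))) + (29*28 - 12) = (109 + 2*(5*12)*(8 + 5*12)) + (812 - 12) = (109 + 2*60*(8 + 60)) + 800 = (109 + 2*60*68) + 800 = (109 + 8160) + 800 = 8269 + 800 = 9069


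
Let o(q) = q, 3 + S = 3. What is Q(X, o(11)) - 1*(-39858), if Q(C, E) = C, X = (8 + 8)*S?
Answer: 39858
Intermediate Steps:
S = 0 (S = -3 + 3 = 0)
X = 0 (X = (8 + 8)*0 = 16*0 = 0)
Q(X, o(11)) - 1*(-39858) = 0 - 1*(-39858) = 0 + 39858 = 39858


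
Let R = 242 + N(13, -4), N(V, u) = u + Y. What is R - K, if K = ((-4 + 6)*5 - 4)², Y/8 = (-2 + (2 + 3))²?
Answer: 274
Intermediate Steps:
Y = 72 (Y = 8*(-2 + (2 + 3))² = 8*(-2 + 5)² = 8*3² = 8*9 = 72)
N(V, u) = 72 + u (N(V, u) = u + 72 = 72 + u)
R = 310 (R = 242 + (72 - 4) = 242 + 68 = 310)
K = 36 (K = (2*5 - 4)² = (10 - 4)² = 6² = 36)
R - K = 310 - 1*36 = 310 - 36 = 274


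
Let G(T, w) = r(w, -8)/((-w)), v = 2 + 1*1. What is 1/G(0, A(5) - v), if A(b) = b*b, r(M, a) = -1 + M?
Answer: -22/21 ≈ -1.0476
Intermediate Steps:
v = 3 (v = 2 + 1 = 3)
A(b) = b²
G(T, w) = -(-1 + w)/w (G(T, w) = (-1 + w)/((-w)) = (-1 + w)*(-1/w) = -(-1 + w)/w)
1/G(0, A(5) - v) = 1/((1 - (5² - 1*3))/(5² - 1*3)) = 1/((1 - (25 - 3))/(25 - 3)) = 1/((1 - 1*22)/22) = 1/((1 - 22)/22) = 1/((1/22)*(-21)) = 1/(-21/22) = -22/21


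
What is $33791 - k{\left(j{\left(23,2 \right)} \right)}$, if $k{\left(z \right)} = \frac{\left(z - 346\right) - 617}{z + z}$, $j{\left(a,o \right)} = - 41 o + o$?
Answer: $\frac{5405517}{160} \approx 33785.0$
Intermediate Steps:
$j{\left(a,o \right)} = - 40 o$
$k{\left(z \right)} = \frac{-963 + z}{2 z}$ ($k{\left(z \right)} = \frac{\left(-346 + z\right) - 617}{2 z} = \left(-963 + z\right) \frac{1}{2 z} = \frac{-963 + z}{2 z}$)
$33791 - k{\left(j{\left(23,2 \right)} \right)} = 33791 - \frac{-963 - 80}{2 \left(\left(-40\right) 2\right)} = 33791 - \frac{-963 - 80}{2 \left(-80\right)} = 33791 - \frac{1}{2} \left(- \frac{1}{80}\right) \left(-1043\right) = 33791 - \frac{1043}{160} = \frac{5405517}{160}$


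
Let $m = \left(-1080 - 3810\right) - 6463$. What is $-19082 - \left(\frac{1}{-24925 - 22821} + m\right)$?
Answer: $- \frac{369028833}{47746} \approx -7729.0$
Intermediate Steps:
$m = -11353$ ($m = -4890 - 6463 = -11353$)
$-19082 - \left(\frac{1}{-24925 - 22821} + m\right) = -19082 - \left(\frac{1}{-24925 - 22821} - 11353\right) = -19082 - \left(\frac{1}{-47746} - 11353\right) = -19082 - \left(- \frac{1}{47746} - 11353\right) = -19082 - - \frac{542060339}{47746} = -19082 + \frac{542060339}{47746} = - \frac{369028833}{47746}$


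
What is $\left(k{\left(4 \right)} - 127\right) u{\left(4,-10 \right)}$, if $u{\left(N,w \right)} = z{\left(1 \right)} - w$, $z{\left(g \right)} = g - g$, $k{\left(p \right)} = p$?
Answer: $-1230$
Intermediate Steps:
$z{\left(g \right)} = 0$
$u{\left(N,w \right)} = - w$ ($u{\left(N,w \right)} = 0 - w = - w$)
$\left(k{\left(4 \right)} - 127\right) u{\left(4,-10 \right)} = \left(4 - 127\right) \left(\left(-1\right) \left(-10\right)\right) = \left(-123\right) 10 = -1230$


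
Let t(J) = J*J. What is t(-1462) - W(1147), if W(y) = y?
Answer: 2136297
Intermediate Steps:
t(J) = J²
t(-1462) - W(1147) = (-1462)² - 1*1147 = 2137444 - 1147 = 2136297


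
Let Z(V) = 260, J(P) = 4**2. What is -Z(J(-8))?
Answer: -260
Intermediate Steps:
J(P) = 16
-Z(J(-8)) = -1*260 = -260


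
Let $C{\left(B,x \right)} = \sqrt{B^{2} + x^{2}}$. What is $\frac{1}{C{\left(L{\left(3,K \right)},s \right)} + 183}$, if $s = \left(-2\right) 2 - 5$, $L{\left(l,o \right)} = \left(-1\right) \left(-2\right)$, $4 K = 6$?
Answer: $\frac{183}{33404} - \frac{\sqrt{85}}{33404} \approx 0.0052024$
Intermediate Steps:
$K = \frac{3}{2}$ ($K = \frac{1}{4} \cdot 6 = \frac{3}{2} \approx 1.5$)
$L{\left(l,o \right)} = 2$
$s = -9$ ($s = -4 - 5 = -9$)
$\frac{1}{C{\left(L{\left(3,K \right)},s \right)} + 183} = \frac{1}{\sqrt{2^{2} + \left(-9\right)^{2}} + 183} = \frac{1}{\sqrt{4 + 81} + 183} = \frac{1}{\sqrt{85} + 183} = \frac{1}{183 + \sqrt{85}}$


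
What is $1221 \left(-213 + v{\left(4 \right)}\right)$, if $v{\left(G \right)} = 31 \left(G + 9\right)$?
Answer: $231990$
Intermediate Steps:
$v{\left(G \right)} = 279 + 31 G$ ($v{\left(G \right)} = 31 \left(9 + G\right) = 279 + 31 G$)
$1221 \left(-213 + v{\left(4 \right)}\right) = 1221 \left(-213 + \left(279 + 31 \cdot 4\right)\right) = 1221 \left(-213 + \left(279 + 124\right)\right) = 1221 \left(-213 + 403\right) = 1221 \cdot 190 = 231990$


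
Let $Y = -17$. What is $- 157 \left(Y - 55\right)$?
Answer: $11304$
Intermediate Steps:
$- 157 \left(Y - 55\right) = - 157 \left(-17 - 55\right) = \left(-157\right) \left(-72\right) = 11304$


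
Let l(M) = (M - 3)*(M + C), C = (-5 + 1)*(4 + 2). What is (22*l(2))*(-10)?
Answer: -4840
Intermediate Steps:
C = -24 (C = -4*6 = -24)
l(M) = (-24 + M)*(-3 + M) (l(M) = (M - 3)*(M - 24) = (-3 + M)*(-24 + M) = (-24 + M)*(-3 + M))
(22*l(2))*(-10) = (22*(72 + 2² - 27*2))*(-10) = (22*(72 + 4 - 54))*(-10) = (22*22)*(-10) = 484*(-10) = -4840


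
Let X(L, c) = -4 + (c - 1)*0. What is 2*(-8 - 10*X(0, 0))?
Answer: 64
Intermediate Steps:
X(L, c) = -4 (X(L, c) = -4 + (-1 + c)*0 = -4 + 0 = -4)
2*(-8 - 10*X(0, 0)) = 2*(-8 - 10*(-4)) = 2*(-8 + 40) = 2*32 = 64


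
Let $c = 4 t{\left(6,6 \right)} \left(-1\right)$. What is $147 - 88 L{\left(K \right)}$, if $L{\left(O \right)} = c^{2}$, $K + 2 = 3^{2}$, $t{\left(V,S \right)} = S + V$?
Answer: $-202605$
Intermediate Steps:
$K = 7$ ($K = -2 + 3^{2} = -2 + 9 = 7$)
$c = -48$ ($c = 4 \left(6 + 6\right) \left(-1\right) = 4 \cdot 12 \left(-1\right) = 48 \left(-1\right) = -48$)
$L{\left(O \right)} = 2304$ ($L{\left(O \right)} = \left(-48\right)^{2} = 2304$)
$147 - 88 L{\left(K \right)} = 147 - 202752 = -202605$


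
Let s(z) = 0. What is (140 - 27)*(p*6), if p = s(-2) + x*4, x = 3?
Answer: 8136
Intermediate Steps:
p = 12 (p = 0 + 3*4 = 0 + 12 = 12)
(140 - 27)*(p*6) = (140 - 27)*(12*6) = 113*72 = 8136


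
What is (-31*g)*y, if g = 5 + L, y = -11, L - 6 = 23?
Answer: 11594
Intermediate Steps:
L = 29 (L = 6 + 23 = 29)
g = 34 (g = 5 + 29 = 34)
(-31*g)*y = -31*34*(-11) = -1054*(-11) = 11594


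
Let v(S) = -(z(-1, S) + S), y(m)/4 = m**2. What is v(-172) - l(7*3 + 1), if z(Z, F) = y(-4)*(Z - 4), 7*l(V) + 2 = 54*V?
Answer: 2258/7 ≈ 322.57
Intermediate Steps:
y(m) = 4*m**2
l(V) = -2/7 + 54*V/7 (l(V) = -2/7 + (54*V)/7 = -2/7 + 54*V/7)
z(Z, F) = -256 + 64*Z (z(Z, F) = (4*(-4)**2)*(Z - 4) = (4*16)*(-4 + Z) = 64*(-4 + Z) = -256 + 64*Z)
v(S) = 320 - S (v(S) = -((-256 + 64*(-1)) + S) = -((-256 - 64) + S) = -(-320 + S) = 320 - S)
v(-172) - l(7*3 + 1) = (320 - 1*(-172)) - (-2/7 + 54*(7*3 + 1)/7) = (320 + 172) - (-2/7 + 54*(21 + 1)/7) = 492 - (-2/7 + (54/7)*22) = 492 - (-2/7 + 1188/7) = 492 - 1*1186/7 = 492 - 1186/7 = 2258/7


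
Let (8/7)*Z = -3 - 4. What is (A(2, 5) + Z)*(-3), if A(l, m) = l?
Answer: 99/8 ≈ 12.375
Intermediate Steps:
Z = -49/8 (Z = 7*(-3 - 4)/8 = (7/8)*(-7) = -49/8 ≈ -6.1250)
(A(2, 5) + Z)*(-3) = (2 - 49/8)*(-3) = -33/8*(-3) = 99/8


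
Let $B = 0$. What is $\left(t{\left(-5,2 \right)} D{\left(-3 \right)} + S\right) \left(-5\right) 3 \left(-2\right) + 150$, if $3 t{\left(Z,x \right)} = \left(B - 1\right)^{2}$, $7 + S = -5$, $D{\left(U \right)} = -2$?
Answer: $-230$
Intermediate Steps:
$S = -12$ ($S = -7 - 5 = -12$)
$t{\left(Z,x \right)} = \frac{1}{3}$ ($t{\left(Z,x \right)} = \frac{\left(0 - 1\right)^{2}}{3} = \frac{\left(-1\right)^{2}}{3} = \frac{1}{3} \cdot 1 = \frac{1}{3}$)
$\left(t{\left(-5,2 \right)} D{\left(-3 \right)} + S\right) \left(-5\right) 3 \left(-2\right) + 150 = \left(\frac{1}{3} \left(-2\right) - 12\right) \left(-5\right) 3 \left(-2\right) + 150 = \left(- \frac{2}{3} - 12\right) \left(\left(-15\right) \left(-2\right)\right) + 150 = \left(- \frac{38}{3}\right) 30 + 150 = -380 + 150 = -230$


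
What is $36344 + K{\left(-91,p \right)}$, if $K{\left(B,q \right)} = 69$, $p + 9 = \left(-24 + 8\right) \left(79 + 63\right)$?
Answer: $36413$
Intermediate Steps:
$p = -2281$ ($p = -9 + \left(-24 + 8\right) \left(79 + 63\right) = -9 - 2272 = -2281$)
$36344 + K{\left(-91,p \right)} = 36344 + 69 = 36413$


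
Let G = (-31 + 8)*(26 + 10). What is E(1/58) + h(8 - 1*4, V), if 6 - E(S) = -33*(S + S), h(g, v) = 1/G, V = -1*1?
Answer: 171367/24012 ≈ 7.1367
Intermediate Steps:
V = -1
G = -828 (G = -23*36 = -828)
h(g, v) = -1/828 (h(g, v) = 1/(-828) = -1/828)
E(S) = 6 + 66*S (E(S) = 6 - (-33)*(S + S) = 6 - (-33)*2*S = 6 - (-66)*S = 6 + 66*S)
E(1/58) + h(8 - 1*4, V) = (6 + 66/58) - 1/828 = (6 + 66*(1/58)) - 1/828 = (6 + 33/29) - 1/828 = 207/29 - 1/828 = 171367/24012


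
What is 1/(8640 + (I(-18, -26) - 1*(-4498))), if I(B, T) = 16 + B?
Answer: 1/13136 ≈ 7.6127e-5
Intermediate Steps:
1/(8640 + (I(-18, -26) - 1*(-4498))) = 1/(8640 + ((16 - 18) - 1*(-4498))) = 1/(8640 + (-2 + 4498)) = 1/(8640 + 4496) = 1/13136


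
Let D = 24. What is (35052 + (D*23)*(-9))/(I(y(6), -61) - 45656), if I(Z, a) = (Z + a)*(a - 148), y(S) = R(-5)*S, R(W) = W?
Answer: -10028/8879 ≈ -1.1294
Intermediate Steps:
y(S) = -5*S
I(Z, a) = (-148 + a)*(Z + a) (I(Z, a) = (Z + a)*(-148 + a) = (-148 + a)*(Z + a))
(35052 + (D*23)*(-9))/(I(y(6), -61) - 45656) = (35052 + (24*23)*(-9))/(((-61)**2 - (-740)*6 - 148*(-61) - 5*6*(-61)) - 45656) = (35052 + 552*(-9))/((3721 - 148*(-30) + 9028 - 30*(-61)) - 45656) = (35052 - 4968)/((3721 + 4440 + 9028 + 1830) - 45656) = 30084/(19019 - 45656) = 30084/(-26637) = 30084*(-1/26637) = -10028/8879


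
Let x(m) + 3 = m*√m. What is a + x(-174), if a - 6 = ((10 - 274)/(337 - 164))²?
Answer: 159483/29929 - 174*I*√174 ≈ 5.3287 - 2295.2*I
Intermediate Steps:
x(m) = -3 + m^(3/2) (x(m) = -3 + m*√m = -3 + m^(3/2))
a = 249270/29929 (a = 6 + ((10 - 274)/(337 - 164))² = 6 + (-264/173)² = 6 + 69696/29929 = 249270/29929 ≈ 8.3287)
a + x(-174) = 249270/29929 + (-3 + (-174)^(3/2)) = 249270/29929 + (-3 - 174*I*√174) = 159483/29929 - 174*I*√174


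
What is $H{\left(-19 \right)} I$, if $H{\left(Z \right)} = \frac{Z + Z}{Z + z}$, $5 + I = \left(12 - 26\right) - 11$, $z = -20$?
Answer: $- \frac{380}{13} \approx -29.231$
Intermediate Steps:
$I = -30$ ($I = -5 + \left(\left(12 - 26\right) - 11\right) = -5 - 25 = -30$)
$H{\left(Z \right)} = \frac{2 Z}{-20 + Z}$ ($H{\left(Z \right)} = \frac{Z + Z}{Z - 20} = \frac{2 Z}{-20 + Z}$)
$H{\left(-19 \right)} I = 2 \left(-19\right) \frac{1}{-20 - 19} \left(-30\right) = 2 \left(-19\right) \frac{1}{-39} \left(-30\right) = 2 \left(-19\right) \left(- \frac{1}{39}\right) \left(-30\right) = \frac{38}{39} \left(-30\right) = - \frac{380}{13}$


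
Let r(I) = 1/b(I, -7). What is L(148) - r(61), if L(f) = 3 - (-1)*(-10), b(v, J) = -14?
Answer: -97/14 ≈ -6.9286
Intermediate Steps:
r(I) = -1/14 (r(I) = 1/(-14) = -1/14)
L(f) = -7 (L(f) = 3 - 1*10 = 3 - 10 = -7)
L(148) - r(61) = -7 - 1*(-1/14) = -7 + 1/14 = -97/14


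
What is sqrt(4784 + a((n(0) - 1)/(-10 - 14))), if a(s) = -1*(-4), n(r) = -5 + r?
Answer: 6*sqrt(133) ≈ 69.195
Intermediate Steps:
a(s) = 4
sqrt(4784 + a((n(0) - 1)/(-10 - 14))) = sqrt(4784 + 4) = sqrt(4788) = 6*sqrt(133)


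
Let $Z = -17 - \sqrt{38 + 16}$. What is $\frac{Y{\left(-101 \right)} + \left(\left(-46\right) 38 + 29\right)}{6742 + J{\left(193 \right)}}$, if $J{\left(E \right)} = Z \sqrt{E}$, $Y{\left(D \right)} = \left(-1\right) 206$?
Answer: $\frac{1925}{-6742 + 3 \sqrt{1158} + 17 \sqrt{193}} \approx -0.30061$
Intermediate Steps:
$Y{\left(D \right)} = -206$
$Z = -17 - 3 \sqrt{6}$ ($Z = -17 - \sqrt{54} = -17 - 3 \sqrt{6} \approx -24.348$)
$J{\left(E \right)} = \sqrt{E} \left(-17 - 3 \sqrt{6}\right)$ ($J{\left(E \right)} = \left(-17 - 3 \sqrt{6}\right) \sqrt{E} = \sqrt{E} \left(-17 - 3 \sqrt{6}\right)$)
$\frac{Y{\left(-101 \right)} + \left(\left(-46\right) 38 + 29\right)}{6742 + J{\left(193 \right)}} = \frac{-206 + \left(\left(-46\right) 38 + 29\right)}{6742 + \sqrt{193} \left(-17 - 3 \sqrt{6}\right)} = \frac{-206 + \left(-1748 + 29\right)}{6742 + \sqrt{193} \left(-17 - 3 \sqrt{6}\right)} = \frac{-206 - 1719}{6742 + \sqrt{193} \left(-17 - 3 \sqrt{6}\right)} = - \frac{1925}{6742 + \sqrt{193} \left(-17 - 3 \sqrt{6}\right)}$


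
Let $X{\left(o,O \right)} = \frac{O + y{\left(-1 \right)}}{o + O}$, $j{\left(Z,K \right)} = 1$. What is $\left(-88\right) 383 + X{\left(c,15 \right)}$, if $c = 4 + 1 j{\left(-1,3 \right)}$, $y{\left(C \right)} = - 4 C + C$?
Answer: $- \frac{337031}{10} \approx -33703.0$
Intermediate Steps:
$y{\left(C \right)} = - 3 C$
$c = 5$ ($c = 4 + 1 \cdot 1 = 4 + 1 = 5$)
$X{\left(o,O \right)} = \frac{3 + O}{O + o}$ ($X{\left(o,O \right)} = \frac{O - -3}{o + O} = \frac{O + 3}{O + o} = \frac{3 + O}{O + o}$)
$\left(-88\right) 383 + X{\left(c,15 \right)} = \left(-88\right) 383 + \frac{3 + 15}{15 + 5} = -33704 + \frac{1}{20} \cdot 18 = -33704 + \frac{9}{10} = - \frac{337031}{10}$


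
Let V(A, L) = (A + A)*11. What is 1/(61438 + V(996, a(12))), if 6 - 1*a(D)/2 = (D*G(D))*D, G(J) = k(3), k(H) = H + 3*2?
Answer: 1/83350 ≈ 1.1998e-5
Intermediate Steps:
k(H) = 6 + H (k(H) = H + 6 = 6 + H)
G(J) = 9 (G(J) = 6 + 3 = 9)
a(D) = 12 - 18*D² (a(D) = 12 - 2*D*9*D = 12 - 2*9*D*D = 12 - 18*D²)
V(A, L) = 22*A (V(A, L) = (2*A)*11 = 22*A)
1/(61438 + V(996, a(12))) = 1/(61438 + 22*996) = 1/(61438 + 21912) = 1/83350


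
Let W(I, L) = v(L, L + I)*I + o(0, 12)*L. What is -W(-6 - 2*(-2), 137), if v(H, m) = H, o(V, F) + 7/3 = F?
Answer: -3151/3 ≈ -1050.3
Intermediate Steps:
o(V, F) = -7/3 + F
W(I, L) = 29*L/3 + I*L (W(I, L) = L*I + (-7/3 + 12)*L = I*L + 29*L/3 = 29*L/3 + I*L)
-W(-6 - 2*(-2), 137) = -137*(29 + 3*(-6 - 2*(-2)))/3 = -137*(29 + 3*(-6 + 4))/3 = -137*(29 + 3*(-2))/3 = -137*(29 - 6)/3 = -137*23/3 = -1*3151/3 = -3151/3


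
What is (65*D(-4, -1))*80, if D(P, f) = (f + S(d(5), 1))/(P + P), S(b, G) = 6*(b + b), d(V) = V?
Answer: -38350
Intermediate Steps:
S(b, G) = 12*b (S(b, G) = 6*(2*b) = 12*b)
D(P, f) = (60 + f)/(2*P) (D(P, f) = (f + 12*5)/(P + P) = (f + 60)/((2*P)) = (60 + f)*(1/(2*P)) = (60 + f)/(2*P))
(65*D(-4, -1))*80 = (65*((1/2)*(60 - 1)/(-4)))*80 = (65*((1/2)*(-1/4)*59))*80 = (65*(-59/8))*80 = -3835/8*80 = -38350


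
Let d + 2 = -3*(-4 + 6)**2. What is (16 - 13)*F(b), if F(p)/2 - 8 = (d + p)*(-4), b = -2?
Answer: 432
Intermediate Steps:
d = -14 (d = -2 - 3*(-4 + 6)**2 = -2 - 3*2**2 = -2 - 3*4 = -2 - 12 = -14)
F(p) = 128 - 8*p (F(p) = 16 + 2*((-14 + p)*(-4)) = 16 + 2*(56 - 4*p) = 16 + (112 - 8*p) = 128 - 8*p)
(16 - 13)*F(b) = (16 - 13)*(128 - 8*(-2)) = 3*(128 + 16) = 3*144 = 432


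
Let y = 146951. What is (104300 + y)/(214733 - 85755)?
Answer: 251251/128978 ≈ 1.9480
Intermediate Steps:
(104300 + y)/(214733 - 85755) = (104300 + 146951)/(214733 - 85755) = 251251/128978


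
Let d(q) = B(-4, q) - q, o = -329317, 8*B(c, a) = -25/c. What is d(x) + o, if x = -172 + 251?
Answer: -10540647/32 ≈ -3.2940e+5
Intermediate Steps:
B(c, a) = -25/(8*c) (B(c, a) = (-25/c)/8 = -25/(8*c))
x = 79
d(q) = 25/32 - q (d(q) = -25/8/(-4) - q = -25/8*(-¼) - q = 25/32 - q)
d(x) + o = (25/32 - 1*79) - 329317 = (25/32 - 79) - 329317 = -2503/32 - 329317 = -10540647/32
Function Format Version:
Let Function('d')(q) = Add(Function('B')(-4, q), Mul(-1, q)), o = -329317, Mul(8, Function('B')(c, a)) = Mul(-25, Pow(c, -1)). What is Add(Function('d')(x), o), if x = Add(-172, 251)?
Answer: Rational(-10540647, 32) ≈ -3.2940e+5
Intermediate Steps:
Function('B')(c, a) = Mul(Rational(-25, 8), Pow(c, -1)) (Function('B')(c, a) = Mul(Rational(1, 8), Mul(-25, Pow(c, -1))) = Mul(Rational(-25, 8), Pow(c, -1)))
x = 79
Function('d')(q) = Add(Rational(25, 32), Mul(-1, q)) (Function('d')(q) = Add(Mul(Rational(-25, 8), Pow(-4, -1)), Mul(-1, q)) = Add(Mul(Rational(-25, 8), Rational(-1, 4)), Mul(-1, q)) = Add(Rational(25, 32), Mul(-1, q)))
Add(Function('d')(x), o) = Add(Add(Rational(25, 32), Mul(-1, 79)), -329317) = Add(Add(Rational(25, 32), -79), -329317) = Add(Rational(-2503, 32), -329317) = Rational(-10540647, 32)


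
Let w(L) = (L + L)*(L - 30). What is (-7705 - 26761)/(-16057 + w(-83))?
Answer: -34466/2701 ≈ -12.760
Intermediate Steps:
w(L) = 2*L*(-30 + L) (w(L) = (2*L)*(-30 + L) = 2*L*(-30 + L))
(-7705 - 26761)/(-16057 + w(-83)) = (-7705 - 26761)/(-16057 + 2*(-83)*(-30 - 83)) = -34466/(-16057 + 2*(-83)*(-113)) = -34466/(-16057 + 18758) = -34466/2701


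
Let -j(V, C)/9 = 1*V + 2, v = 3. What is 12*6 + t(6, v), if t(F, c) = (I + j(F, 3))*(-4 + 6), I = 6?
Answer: -60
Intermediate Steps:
j(V, C) = -18 - 9*V (j(V, C) = -9*(1*V + 2) = -9*(V + 2) = -9*(2 + V) = -18 - 9*V)
t(F, c) = -24 - 18*F (t(F, c) = (6 + (-18 - 9*F))*(-4 + 6) = (-12 - 9*F)*2 = -24 - 18*F)
12*6 + t(6, v) = 12*6 + (-24 - 18*6) = 72 + (-24 - 108) = 72 - 132 = -60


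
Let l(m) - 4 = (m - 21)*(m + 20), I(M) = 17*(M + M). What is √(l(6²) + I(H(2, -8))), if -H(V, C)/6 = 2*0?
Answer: 2*√211 ≈ 29.052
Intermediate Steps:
H(V, C) = 0 (H(V, C) = -12*0 = -6*0 = 0)
I(M) = 34*M (I(M) = 17*(2*M) = 34*M)
l(m) = 4 + (-21 + m)*(20 + m) (l(m) = 4 + (m - 21)*(m + 20) = 4 + (-21 + m)*(20 + m))
√(l(6²) + I(H(2, -8))) = √((-416 + (6²)² - 1*6²) + 34*0) = √((-416 + 36² - 1*36) + 0) = √((-416 + 1296 - 36) + 0) = √(844 + 0) = √844 = 2*√211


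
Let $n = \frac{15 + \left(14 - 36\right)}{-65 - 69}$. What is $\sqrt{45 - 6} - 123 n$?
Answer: $- \frac{861}{134} + \sqrt{39} \approx -0.18038$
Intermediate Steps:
$n = \frac{7}{134}$ ($n = \frac{15 - 22}{-134} = \left(-7\right) \left(- \frac{1}{134}\right) = \frac{7}{134} \approx 0.052239$)
$\sqrt{45 - 6} - 123 n = \sqrt{45 - 6} - \frac{861}{134} = \sqrt{39} - \frac{861}{134} = - \frac{861}{134} + \sqrt{39}$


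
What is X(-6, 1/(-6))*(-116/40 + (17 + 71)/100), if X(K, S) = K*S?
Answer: -101/50 ≈ -2.0200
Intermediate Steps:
X(-6, 1/(-6))*(-116/40 + (17 + 71)/100) = (-6/(-6))*(-116/40 + (17 + 71)/100) = (-6*(-1/6))*(-116*1/40 + 88*(1/100)) = 1*(-29/10 + 22/25) = 1*(-101/50) = -101/50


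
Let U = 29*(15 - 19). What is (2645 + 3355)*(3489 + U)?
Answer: 20238000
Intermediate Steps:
U = -116 (U = 29*(-4) = -116)
(2645 + 3355)*(3489 + U) = (2645 + 3355)*(3489 - 116) = 6000*3373 = 20238000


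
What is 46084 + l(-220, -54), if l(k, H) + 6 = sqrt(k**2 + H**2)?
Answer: 46078 + 2*sqrt(12829) ≈ 46305.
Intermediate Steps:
l(k, H) = -6 + sqrt(H**2 + k**2) (l(k, H) = -6 + sqrt(k**2 + H**2) = -6 + sqrt(H**2 + k**2))
46084 + l(-220, -54) = 46084 + (-6 + sqrt((-54)**2 + (-220)**2)) = 46084 + (-6 + sqrt(2916 + 48400)) = 46084 + (-6 + sqrt(51316)) = 46084 + (-6 + 2*sqrt(12829)) = 46078 + 2*sqrt(12829)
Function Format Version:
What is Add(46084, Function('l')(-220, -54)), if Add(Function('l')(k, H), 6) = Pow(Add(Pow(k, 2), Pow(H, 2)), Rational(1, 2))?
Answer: Add(46078, Mul(2, Pow(12829, Rational(1, 2)))) ≈ 46305.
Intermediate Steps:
Function('l')(k, H) = Add(-6, Pow(Add(Pow(H, 2), Pow(k, 2)), Rational(1, 2))) (Function('l')(k, H) = Add(-6, Pow(Add(Pow(k, 2), Pow(H, 2)), Rational(1, 2))) = Add(-6, Pow(Add(Pow(H, 2), Pow(k, 2)), Rational(1, 2))))
Add(46084, Function('l')(-220, -54)) = Add(46084, Add(-6, Pow(Add(Pow(-54, 2), Pow(-220, 2)), Rational(1, 2)))) = Add(46084, Add(-6, Pow(Add(2916, 48400), Rational(1, 2)))) = Add(46084, Add(-6, Pow(51316, Rational(1, 2)))) = Add(46084, Add(-6, Mul(2, Pow(12829, Rational(1, 2))))) = Add(46078, Mul(2, Pow(12829, Rational(1, 2))))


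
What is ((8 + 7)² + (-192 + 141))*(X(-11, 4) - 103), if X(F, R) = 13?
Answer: -15660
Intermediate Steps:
((8 + 7)² + (-192 + 141))*(X(-11, 4) - 103) = ((8 + 7)² + (-192 + 141))*(13 - 103) = (15² - 51)*(-90) = (225 - 51)*(-90) = 174*(-90) = -15660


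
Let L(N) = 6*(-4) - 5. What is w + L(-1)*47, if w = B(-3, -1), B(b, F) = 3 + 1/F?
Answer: -1361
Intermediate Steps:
L(N) = -29 (L(N) = -24 - 5 = -29)
w = 2 (w = 3 + 1/(-1) = 3 - 1 = 2)
w + L(-1)*47 = 2 - 29*47 = 2 - 1363 = -1361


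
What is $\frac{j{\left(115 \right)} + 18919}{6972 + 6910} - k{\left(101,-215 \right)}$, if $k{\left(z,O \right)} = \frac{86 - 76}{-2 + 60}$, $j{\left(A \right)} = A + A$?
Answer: $\frac{485911}{402578} \approx 1.207$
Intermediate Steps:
$j{\left(A \right)} = 2 A$
$k{\left(z,O \right)} = \frac{5}{29}$ ($k{\left(z,O \right)} = \frac{10}{58} = 10 \cdot \frac{1}{58} = \frac{5}{29}$)
$\frac{j{\left(115 \right)} + 18919}{6972 + 6910} - k{\left(101,-215 \right)} = \frac{2 \cdot 115 + 18919}{6972 + 6910} - \frac{5}{29} = \frac{230 + 18919}{13882} - \frac{5}{29} = 19149 \cdot \frac{1}{13882} - \frac{5}{29} = \frac{19149}{13882} - \frac{5}{29} = \frac{485911}{402578}$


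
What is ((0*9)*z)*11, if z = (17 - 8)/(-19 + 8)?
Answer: 0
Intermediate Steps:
z = -9/11 (z = 9/(-11) = 9*(-1/11) = -9/11 ≈ -0.81818)
((0*9)*z)*11 = ((0*9)*(-9/11))*11 = (0*(-9/11))*11 = 0*11 = 0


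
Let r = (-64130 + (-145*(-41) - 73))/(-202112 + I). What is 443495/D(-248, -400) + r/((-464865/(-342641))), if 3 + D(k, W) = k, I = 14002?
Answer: -1491413262454822/844187867025 ≈ -1766.7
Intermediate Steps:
D(k, W) = -3 + k
r = 29129/94055 (r = (-64130 + (-145*(-41) - 73))/(-202112 + 14002) = (-64130 + (5945 - 73))/(-188110) = (-64130 + 5872)*(-1/188110) = -58258*(-1/188110) = 29129/94055 ≈ 0.30970)
443495/D(-248, -400) + r/((-464865/(-342641))) = 443495/(-3 - 248) + 29129/(94055*((-464865/(-342641)))) = 443495/(-251) + 29129/(94055*((-464865*(-1/342641)))) = 443495*(-1/251) + 29129/(94055*(464865/342641)) = -443495/251 + (29129/94055)*(342641/464865) = -443495/251 + 767753053/3363298275 = -1491413262454822/844187867025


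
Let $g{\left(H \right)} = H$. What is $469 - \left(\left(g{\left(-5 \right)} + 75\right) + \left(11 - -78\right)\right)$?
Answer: $310$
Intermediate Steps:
$469 - \left(\left(g{\left(-5 \right)} + 75\right) + \left(11 - -78\right)\right) = 469 - \left(\left(-5 + 75\right) + \left(11 - -78\right)\right) = 469 - \left(70 + \left(11 + 78\right)\right) = 469 - \left(70 + 89\right) = 469 - 159 = 310$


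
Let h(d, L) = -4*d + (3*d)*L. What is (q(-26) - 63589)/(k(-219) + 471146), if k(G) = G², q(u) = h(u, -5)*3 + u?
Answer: -62133/519107 ≈ -0.11969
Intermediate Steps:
h(d, L) = -4*d + 3*L*d
q(u) = -56*u (q(u) = (u*(-4 + 3*(-5)))*3 + u = (u*(-4 - 15))*3 + u = (u*(-19))*3 + u = -19*u*3 + u = -57*u + u = -56*u)
(q(-26) - 63589)/(k(-219) + 471146) = (-56*(-26) - 63589)/((-219)² + 471146) = (1456 - 63589)/(47961 + 471146) = -62133/519107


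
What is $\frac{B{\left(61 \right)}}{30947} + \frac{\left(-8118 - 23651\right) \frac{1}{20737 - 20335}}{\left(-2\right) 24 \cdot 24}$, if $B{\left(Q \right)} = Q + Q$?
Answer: $\frac{1039653931}{14331679488} \approx 0.072542$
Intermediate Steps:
$B{\left(Q \right)} = 2 Q$
$\frac{B{\left(61 \right)}}{30947} + \frac{\left(-8118 - 23651\right) \frac{1}{20737 - 20335}}{\left(-2\right) 24 \cdot 24} = \frac{2 \cdot 61}{30947} + \frac{\left(-8118 - 23651\right) \frac{1}{20737 - 20335}}{\left(-2\right) 24 \cdot 24} = 122 \cdot \frac{1}{30947} + \frac{\left(-31769\right) \frac{1}{402}}{\left(-48\right) 24} = \frac{122}{30947} + \frac{\left(-31769\right) \frac{1}{402}}{-1152} = \frac{122}{30947} - - \frac{31769}{463104} = \frac{122}{30947} + \frac{31769}{463104} = \frac{1039653931}{14331679488}$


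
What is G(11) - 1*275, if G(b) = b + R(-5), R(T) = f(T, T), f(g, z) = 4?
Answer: -260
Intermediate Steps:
R(T) = 4
G(b) = 4 + b (G(b) = b + 4 = 4 + b)
G(11) - 1*275 = (4 + 11) - 1*275 = 15 - 275 = -260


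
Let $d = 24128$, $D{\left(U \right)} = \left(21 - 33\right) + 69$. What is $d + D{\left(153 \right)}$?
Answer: $24185$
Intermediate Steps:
$D{\left(U \right)} = 57$ ($D{\left(U \right)} = -12 + 69 = 57$)
$d + D{\left(153 \right)} = 24128 + 57 = 24185$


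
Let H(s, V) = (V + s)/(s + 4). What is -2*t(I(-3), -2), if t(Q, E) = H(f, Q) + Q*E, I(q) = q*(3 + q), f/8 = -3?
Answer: -12/5 ≈ -2.4000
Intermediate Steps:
f = -24 (f = 8*(-3) = -24)
H(s, V) = (V + s)/(4 + s)
t(Q, E) = 6/5 - Q/20 + E*Q (t(Q, E) = (Q - 24)/(4 - 24) + Q*E = (-24 + Q)/(-20) + E*Q = -(-24 + Q)/20 + E*Q = (6/5 - Q/20) + E*Q = 6/5 - Q/20 + E*Q)
-2*t(I(-3), -2) = -2*(6/5 - (-3)*(3 - 3)/20 - (-6)*(3 - 3)) = -2*(6/5 - (-3)*0/20 - (-6)*0) = -2*(6/5 - 1/20*0 - 2*0) = -2*(6/5 + 0 + 0) = -2*6/5 = -12/5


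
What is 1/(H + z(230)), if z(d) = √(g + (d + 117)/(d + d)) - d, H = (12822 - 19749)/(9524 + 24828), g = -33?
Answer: -2403073033520/553527983822111 - 590029952*I*√1705795/7195863789687443 ≈ -0.0043414 - 0.00010709*I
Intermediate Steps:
H = -6927/34352 ≈ -0.20165
z(d) = √(-33 + (117 + d)/(2*d)) - d (z(d) = √(-33 + (d + 117)/(d + d)) - d = √(-33 + (117 + d)/((2*d))) - d = √(-33 + (117 + d)*(1/(2*d))) - d = √(-33 + (117 + d)/(2*d)) - d)
1/(H + z(230)) = 1/(-6927/34352 + (√(-130 + 234/230)/2 - 1*230)) = 1/(-6927/34352 + (√(-130 + 234*(1/230))/2 - 230)) = 1/(-6927/34352 + (√(-130 + 117/115)/2 - 230)) = 1/(-6927/34352 + (√(-14833/115)/2 - 230)) = 1/(-6927/34352 + ((I*√1705795/115)/2 - 230)) = 1/(-6927/34352 + (I*√1705795/230 - 230)) = 1/(-6927/34352 + (-230 + I*√1705795/230)) = 1/(-7907887/34352 + I*√1705795/230)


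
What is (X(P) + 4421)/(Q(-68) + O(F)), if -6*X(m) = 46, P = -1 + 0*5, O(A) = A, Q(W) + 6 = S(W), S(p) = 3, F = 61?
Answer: 6620/87 ≈ 76.092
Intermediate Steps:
Q(W) = -3 (Q(W) = -6 + 3 = -3)
P = -1 (P = -1 + 0 = -1)
X(m) = -23/3 (X(m) = -⅙*46 = -23/3)
(X(P) + 4421)/(Q(-68) + O(F)) = (-23/3 + 4421)/(-3 + 61) = (13240/3)/58 = (13240/3)*(1/58) = 6620/87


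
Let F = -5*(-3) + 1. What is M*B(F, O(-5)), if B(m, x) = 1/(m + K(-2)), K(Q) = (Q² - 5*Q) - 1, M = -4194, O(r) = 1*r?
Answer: -4194/29 ≈ -144.62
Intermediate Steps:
O(r) = r
K(Q) = -1 + Q² - 5*Q
F = 16 (F = 15 + 1 = 16)
B(m, x) = 1/(13 + m) (B(m, x) = 1/(m + (-1 + (-2)² - 5*(-2))) = 1/(m + (-1 + 4 + 10)) = 1/(m + 13) = 1/(13 + m))
M*B(F, O(-5)) = -4194/(13 + 16) = -4194/29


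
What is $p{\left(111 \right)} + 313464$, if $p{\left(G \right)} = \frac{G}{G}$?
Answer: $313465$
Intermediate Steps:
$p{\left(G \right)} = 1$
$p{\left(111 \right)} + 313464 = 1 + 313464 = 313465$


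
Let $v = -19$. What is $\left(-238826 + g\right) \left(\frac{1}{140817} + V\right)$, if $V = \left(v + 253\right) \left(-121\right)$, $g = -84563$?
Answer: $\frac{1289381868447893}{140817} \approx 9.1564 \cdot 10^{9}$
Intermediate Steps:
$V = -28314$ ($V = \left(-19 + 253\right) \left(-121\right) = 234 \left(-121\right) = -28314$)
$\left(-238826 + g\right) \left(\frac{1}{140817} + V\right) = \left(-238826 - 84563\right) \left(\frac{1}{140817} - 28314\right) = - 323389 \left(\frac{1}{140817} - 28314\right) = \left(-323389\right) \left(- \frac{3987092537}{140817}\right) = \frac{1289381868447893}{140817}$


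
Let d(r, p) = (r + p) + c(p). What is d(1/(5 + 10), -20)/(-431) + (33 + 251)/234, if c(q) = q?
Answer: 329371/252135 ≈ 1.3063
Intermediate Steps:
d(r, p) = r + 2*p (d(r, p) = (r + p) + p = (p + r) + p = r + 2*p)
d(1/(5 + 10), -20)/(-431) + (33 + 251)/234 = (1/(5 + 10) + 2*(-20))/(-431) + (33 + 251)/234 = (1/15 - 40)*(-1/431) + 284*(1/234) = (1/15 - 40)*(-1/431) + 142/117 = -599/15*(-1/431) + 142/117 = 599/6465 + 142/117 = 329371/252135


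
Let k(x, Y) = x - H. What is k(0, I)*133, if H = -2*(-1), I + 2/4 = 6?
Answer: -266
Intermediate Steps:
I = 11/2 (I = -½ + 6 = 11/2 ≈ 5.5000)
H = 2
k(x, Y) = -2 + x (k(x, Y) = x - 1*2 = x - 2 = -2 + x)
k(0, I)*133 = (-2 + 0)*133 = -2*133 = -266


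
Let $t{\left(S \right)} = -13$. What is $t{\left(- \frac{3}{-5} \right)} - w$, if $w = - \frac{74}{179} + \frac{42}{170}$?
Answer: $- \frac{195264}{15215} \approx -12.834$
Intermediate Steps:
$w = - \frac{2531}{15215}$ ($w = \left(-74\right) \frac{1}{179} + 42 \cdot \frac{1}{170} = - \frac{74}{179} + \frac{21}{85} = - \frac{2531}{15215} \approx -0.16635$)
$t{\left(- \frac{3}{-5} \right)} - w = -13 - - \frac{2531}{15215} = -13 + \frac{2531}{15215} = - \frac{195264}{15215}$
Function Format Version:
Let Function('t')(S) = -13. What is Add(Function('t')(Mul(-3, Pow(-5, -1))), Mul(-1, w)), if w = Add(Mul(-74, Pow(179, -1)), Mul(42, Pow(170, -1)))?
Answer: Rational(-195264, 15215) ≈ -12.834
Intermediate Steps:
w = Rational(-2531, 15215) (w = Add(Mul(-74, Rational(1, 179)), Mul(42, Rational(1, 170))) = Add(Rational(-74, 179), Rational(21, 85)) = Rational(-2531, 15215) ≈ -0.16635)
Add(Function('t')(Mul(-3, Pow(-5, -1))), Mul(-1, w)) = Add(-13, Mul(-1, Rational(-2531, 15215))) = Add(-13, Rational(2531, 15215)) = Rational(-195264, 15215)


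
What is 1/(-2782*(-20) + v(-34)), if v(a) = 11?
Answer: 1/55651 ≈ 1.7969e-5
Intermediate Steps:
1/(-2782*(-20) + v(-34)) = 1/(-2782*(-20) + 11) = 1/(55640 + 11) = 1/55651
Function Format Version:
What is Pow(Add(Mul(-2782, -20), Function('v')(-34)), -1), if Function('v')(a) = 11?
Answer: Rational(1, 55651) ≈ 1.7969e-5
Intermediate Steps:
Pow(Add(Mul(-2782, -20), Function('v')(-34)), -1) = Pow(Add(Mul(-2782, -20), 11), -1) = Pow(Add(55640, 11), -1) = Pow(55651, -1) = Rational(1, 55651)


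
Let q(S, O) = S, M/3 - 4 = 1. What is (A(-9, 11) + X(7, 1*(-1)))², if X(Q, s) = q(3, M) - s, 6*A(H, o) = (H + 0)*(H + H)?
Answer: 961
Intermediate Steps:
M = 15 (M = 12 + 3*1 = 12 + 3 = 15)
A(H, o) = H²/3 (A(H, o) = ((H + 0)*(H + H))/6 = (H*(2*H))/6 = (2*H²)/6 = H²/3)
X(Q, s) = 3 - s
(A(-9, 11) + X(7, 1*(-1)))² = ((⅓)*(-9)² + (3 - (-1)))² = ((⅓)*81 + (3 - 1*(-1)))² = (27 + (3 + 1))² = (27 + 4)² = 31² = 961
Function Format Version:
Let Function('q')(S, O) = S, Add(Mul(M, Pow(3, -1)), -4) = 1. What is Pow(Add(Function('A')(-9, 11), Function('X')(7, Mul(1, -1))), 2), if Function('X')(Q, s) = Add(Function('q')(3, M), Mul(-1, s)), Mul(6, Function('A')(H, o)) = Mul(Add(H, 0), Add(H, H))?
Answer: 961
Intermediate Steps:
M = 15 (M = Add(12, Mul(3, 1)) = Add(12, 3) = 15)
Function('A')(H, o) = Mul(Rational(1, 3), Pow(H, 2)) (Function('A')(H, o) = Mul(Rational(1, 6), Mul(Add(H, 0), Add(H, H))) = Mul(Rational(1, 6), Mul(H, Mul(2, H))) = Mul(Rational(1, 6), Mul(2, Pow(H, 2))) = Mul(Rational(1, 3), Pow(H, 2)))
Function('X')(Q, s) = Add(3, Mul(-1, s))
Pow(Add(Function('A')(-9, 11), Function('X')(7, Mul(1, -1))), 2) = Pow(Add(Mul(Rational(1, 3), Pow(-9, 2)), Add(3, Mul(-1, Mul(1, -1)))), 2) = Pow(Add(Mul(Rational(1, 3), 81), Add(3, Mul(-1, -1))), 2) = Pow(Add(27, Add(3, 1)), 2) = Pow(Add(27, 4), 2) = Pow(31, 2) = 961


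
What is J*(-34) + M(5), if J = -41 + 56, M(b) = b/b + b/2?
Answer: -1013/2 ≈ -506.50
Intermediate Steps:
M(b) = 1 + b/2 (M(b) = 1 + b*(1/2) = 1 + b/2)
J = 15
J*(-34) + M(5) = 15*(-34) + (1 + (1/2)*5) = -510 + (1 + 5/2) = -510 + 7/2 = -1013/2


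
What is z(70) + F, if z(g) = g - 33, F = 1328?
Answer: 1365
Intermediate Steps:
z(g) = -33 + g
z(70) + F = (-33 + 70) + 1328 = 37 + 1328 = 1365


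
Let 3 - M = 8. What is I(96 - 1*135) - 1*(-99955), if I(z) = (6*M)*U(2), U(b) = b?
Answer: 99895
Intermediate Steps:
M = -5 (M = 3 - 1*8 = 3 - 8 = -5)
I(z) = -60 (I(z) = (6*(-5))*2 = -30*2 = -60)
I(96 - 1*135) - 1*(-99955) = -60 - 1*(-99955) = -60 + 99955 = 99895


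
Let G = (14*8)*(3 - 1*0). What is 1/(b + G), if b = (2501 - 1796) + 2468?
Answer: 1/3509 ≈ 0.00028498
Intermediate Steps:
b = 3173 (b = 705 + 2468 = 3173)
G = 336 (G = 112*(3 + 0) = 112*3 = 336)
1/(b + G) = 1/(3173 + 336) = 1/3509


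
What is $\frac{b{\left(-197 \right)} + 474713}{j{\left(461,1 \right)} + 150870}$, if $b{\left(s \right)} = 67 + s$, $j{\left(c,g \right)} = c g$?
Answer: $\frac{474583}{151331} \approx 3.1361$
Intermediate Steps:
$\frac{b{\left(-197 \right)} + 474713}{j{\left(461,1 \right)} + 150870} = \frac{\left(67 - 197\right) + 474713}{461 \cdot 1 + 150870} = \frac{-130 + 474713}{461 + 150870} = \frac{474583}{151331}$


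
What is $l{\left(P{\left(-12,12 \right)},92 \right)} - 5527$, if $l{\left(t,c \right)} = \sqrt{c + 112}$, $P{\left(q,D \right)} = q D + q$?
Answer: $-5527 + 2 \sqrt{51} \approx -5512.7$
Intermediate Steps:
$P{\left(q,D \right)} = q + D q$ ($P{\left(q,D \right)} = D q + q = q + D q$)
$l{\left(t,c \right)} = \sqrt{112 + c}$
$l{\left(P{\left(-12,12 \right)},92 \right)} - 5527 = \sqrt{112 + 92} - 5527 = \sqrt{204} - 5527 = 2 \sqrt{51} - 5527 = -5527 + 2 \sqrt{51}$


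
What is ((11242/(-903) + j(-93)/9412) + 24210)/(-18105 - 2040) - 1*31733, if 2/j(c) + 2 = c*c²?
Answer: -312166576007787507917/9836912999477070 ≈ -31734.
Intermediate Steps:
j(c) = 2/(-2 + c³) (j(c) = 2/(-2 + c*c²) = 2/(-2 + c³))
((11242/(-903) + j(-93)/9412) + 24210)/(-18105 - 2040) - 1*31733 = ((11242/(-903) + (2/(-2 + (-93)³))/9412) + 24210)/(-18105 - 2040) - 1*31733 = ((11242*(-1/903) + (2/(-2 - 804357))*(1/9412)) + 24210)/(-20145) - 31733 = ((-1606/129 + (2/(-804359))*(1/9412)) + 24210)*(-1/20145) - 31733 = ((-1606/129 + (2*(-1/804359))*(1/9412)) + 24210)*(-1/20145) - 31733 = ((-1606/129 - 2/804359*1/9412) + 24210)*(-1/20145) - 31733 = ((-1606/129 - 1/3785313454) + 24210)*(-1/20145) - 31733 = (-6079213407253/488305435566 + 24210)*(-1/20145) - 31733 = (11815795381645607/488305435566)*(-1/20145) - 31733 = -11815795381645607/9836912999477070 - 31733 = -312166576007787507917/9836912999477070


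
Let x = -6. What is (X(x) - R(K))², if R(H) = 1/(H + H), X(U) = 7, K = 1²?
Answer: 169/4 ≈ 42.250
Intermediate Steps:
K = 1
R(H) = 1/(2*H)
(X(x) - R(K))² = (7 - 1/(2*1))² = (7 - 1/2)² = (7 - 1*½)² = (7 - ½)² = (13/2)² = 169/4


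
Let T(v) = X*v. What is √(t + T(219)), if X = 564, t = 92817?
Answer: 129*√13 ≈ 465.12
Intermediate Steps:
T(v) = 564*v
√(t + T(219)) = √(92817 + 564*219) = √(92817 + 123516) = √216333 = 129*√13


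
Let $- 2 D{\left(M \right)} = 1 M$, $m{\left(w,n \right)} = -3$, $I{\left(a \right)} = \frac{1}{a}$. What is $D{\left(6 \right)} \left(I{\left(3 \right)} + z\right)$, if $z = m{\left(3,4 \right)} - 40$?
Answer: $128$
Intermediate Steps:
$D{\left(M \right)} = - \frac{M}{2}$ ($D{\left(M \right)} = - \frac{1 M}{2} = - \frac{M}{2}$)
$z = -43$ ($z = -3 - 40 = -43$)
$D{\left(6 \right)} \left(I{\left(3 \right)} + z\right) = \left(- \frac{1}{2}\right) 6 \left(\frac{1}{3} - 43\right) = - 3 \left(\frac{1}{3} - 43\right) = \left(-3\right) \left(- \frac{128}{3}\right) = 128$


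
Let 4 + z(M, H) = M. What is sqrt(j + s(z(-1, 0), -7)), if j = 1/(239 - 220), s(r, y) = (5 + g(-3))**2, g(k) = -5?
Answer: sqrt(19)/19 ≈ 0.22942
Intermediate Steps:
z(M, H) = -4 + M
s(r, y) = 0 (s(r, y) = (5 - 5)**2 = 0**2 = 0)
j = 1/19 ≈ 0.052632
sqrt(j + s(z(-1, 0), -7)) = sqrt(1/19 + 0) = sqrt(1/19) = sqrt(19)/19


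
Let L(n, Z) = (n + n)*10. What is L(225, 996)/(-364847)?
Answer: -4500/364847 ≈ -0.012334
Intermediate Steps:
L(n, Z) = 20*n (L(n, Z) = (2*n)*10 = 20*n)
L(225, 996)/(-364847) = (20*225)/(-364847) = 4500*(-1/364847) = -4500/364847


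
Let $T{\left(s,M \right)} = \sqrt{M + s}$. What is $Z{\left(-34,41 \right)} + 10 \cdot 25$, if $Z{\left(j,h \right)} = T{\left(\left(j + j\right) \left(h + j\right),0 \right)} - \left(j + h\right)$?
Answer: $243 + 2 i \sqrt{119} \approx 243.0 + 21.817 i$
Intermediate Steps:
$Z{\left(j,h \right)} = - h - j + \sqrt{2} \sqrt{j \left(h + j\right)}$ ($Z{\left(j,h \right)} = \sqrt{0 + \left(j + j\right) \left(h + j\right)} - \left(j + h\right) = \sqrt{0 + 2 j \left(h + j\right)} - \left(h + j\right) = \sqrt{2 j \left(h + j\right)} - \left(h + j\right) = \sqrt{2} \sqrt{j \left(h + j\right)} - \left(h + j\right) = - h - j + \sqrt{2} \sqrt{j \left(h + j\right)}$)
$Z{\left(-34,41 \right)} + 10 \cdot 25 = \left(\left(-1\right) 41 - -34 + \sqrt{2} \sqrt{- 34 \left(41 - 34\right)}\right) + 10 \cdot 25 = \left(-41 + 34 + \sqrt{2} \sqrt{\left(-34\right) 7}\right) + 250 = \left(-41 + 34 + \sqrt{2} \sqrt{-238}\right) + 250 = \left(-41 + 34 + \sqrt{2} i \sqrt{238}\right) + 250 = \left(-41 + 34 + 2 i \sqrt{119}\right) + 250 = \left(-7 + 2 i \sqrt{119}\right) + 250 = 243 + 2 i \sqrt{119}$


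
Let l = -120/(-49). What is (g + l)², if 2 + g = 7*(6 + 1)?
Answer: 5870929/2401 ≈ 2445.2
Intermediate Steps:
l = 120/49 (l = -120*(-1/49) = 120/49 ≈ 2.4490)
g = 47 (g = -2 + 7*(6 + 1) = -2 + 7*7 = -2 + 49 = 47)
(g + l)² = (47 + 120/49)² = (2423/49)² = 5870929/2401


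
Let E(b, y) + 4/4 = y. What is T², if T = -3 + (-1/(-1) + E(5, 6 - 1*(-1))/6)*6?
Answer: 81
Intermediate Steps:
E(b, y) = -1 + y
T = 9 (T = -3 + (-1/(-1) + (-1 + (6 - 1*(-1)))/6)*6 = -3 + (-1*(-1) + (-1 + (6 + 1))*(⅙))*6 = -3 + (1 + (-1 + 7)*(⅙))*6 = -3 + (1 + 6*(⅙))*6 = -3 + (1 + 1)*6 = -3 + 2*6 = -3 + 12 = 9)
T² = 9² = 81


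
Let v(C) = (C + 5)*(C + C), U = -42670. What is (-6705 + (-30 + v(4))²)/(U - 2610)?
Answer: 4941/45280 ≈ 0.10912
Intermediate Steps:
v(C) = 2*C*(5 + C) (v(C) = (5 + C)*(2*C) = 2*C*(5 + C))
(-6705 + (-30 + v(4))²)/(U - 2610) = (-6705 + (-30 + 2*4*(5 + 4))²)/(-42670 - 2610) = (-6705 + (-30 + 2*4*9)²)/(-45280) = (-6705 + (-30 + 72)²)*(-1/45280) = (-6705 + 42²)*(-1/45280) = (-6705 + 1764)*(-1/45280) = -4941*(-1/45280) = 4941/45280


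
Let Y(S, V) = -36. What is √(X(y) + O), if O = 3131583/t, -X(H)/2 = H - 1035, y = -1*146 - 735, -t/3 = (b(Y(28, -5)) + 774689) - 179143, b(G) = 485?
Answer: √1360707142230861/596031 ≈ 61.889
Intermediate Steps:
t = -1788093 (t = -3*((485 + 774689) - 179143) = -3*(775174 - 179143) = -3*596031 = -1788093)
y = -881 (y = -146 - 735 = -881)
X(H) = 2070 - 2*H (X(H) = -2*(H - 1035) = -2*(-1035 + H) = 2070 - 2*H)
O = -1043861/596031 (O = 3131583/(-1788093) = 3131583*(-1/1788093) = -1043861/596031 ≈ -1.7514)
√(X(y) + O) = √((2070 - 2*(-881)) - 1043861/596031) = √((2070 + 1762) - 1043861/596031) = √(3832 - 1043861/596031) = √(2282946931/596031) = √1360707142230861/596031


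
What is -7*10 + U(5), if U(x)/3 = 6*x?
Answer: 20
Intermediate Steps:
U(x) = 18*x (U(x) = 3*(6*x) = 18*x)
-7*10 + U(5) = -7*10 + 18*5 = -70 + 90 = 20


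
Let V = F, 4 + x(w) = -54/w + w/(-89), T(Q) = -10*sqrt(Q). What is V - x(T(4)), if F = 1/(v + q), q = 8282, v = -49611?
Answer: 39550963/36782810 ≈ 1.0753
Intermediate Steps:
F = -1/41329 (F = 1/(-49611 + 8282) = 1/(-41329) = -1/41329 ≈ -2.4196e-5)
x(w) = -4 - 54/w - w/89 (x(w) = -4 + (-54/w + w/(-89)) = -4 + (-54/w + w*(-1/89)) = -4 + (-54/w - w/89) = -4 - 54/w - w/89)
V = -1/41329 ≈ -2.4196e-5
V - x(T(4)) = -1/41329 - (-4 - 54/((-10*sqrt(4))) - (-10)*sqrt(4)/89) = -1/41329 - (-4 - 54/((-10*2)) - (-10)*2/89) = -1/41329 - (-4 - 54/(-20) - 1/89*(-20)) = -1/41329 - (-4 - 54*(-1/20) + 20/89) = -1/41329 - (-4 + 27/10 + 20/89) = -1/41329 - 1*(-957/890) = -1/41329 + 957/890 = 39550963/36782810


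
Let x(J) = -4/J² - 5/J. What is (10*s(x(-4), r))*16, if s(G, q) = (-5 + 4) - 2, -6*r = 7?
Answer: -480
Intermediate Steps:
x(J) = -5/J - 4/J² (x(J) = -4/J² - 5/J = -5/J - 4/J²)
r = -7/6 (r = -⅙*7 = -7/6 ≈ -1.1667)
s(G, q) = -3 (s(G, q) = -1 - 2 = -3)
(10*s(x(-4), r))*16 = (10*(-3))*16 = -30*16 = -480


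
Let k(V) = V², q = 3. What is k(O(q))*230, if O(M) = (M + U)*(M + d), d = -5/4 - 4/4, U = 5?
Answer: 8280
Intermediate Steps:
d = -9/4 (d = -5*¼ - 4*¼ = -5/4 - 1 = -9/4 ≈ -2.2500)
O(M) = (5 + M)*(-9/4 + M) (O(M) = (M + 5)*(M - 9/4) = (5 + M)*(-9/4 + M))
k(O(q))*230 = (-45/4 + 3² + (11/4)*3)²*230 = (-45/4 + 9 + 33/4)²*230 = 6²*230 = 36*230 = 8280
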